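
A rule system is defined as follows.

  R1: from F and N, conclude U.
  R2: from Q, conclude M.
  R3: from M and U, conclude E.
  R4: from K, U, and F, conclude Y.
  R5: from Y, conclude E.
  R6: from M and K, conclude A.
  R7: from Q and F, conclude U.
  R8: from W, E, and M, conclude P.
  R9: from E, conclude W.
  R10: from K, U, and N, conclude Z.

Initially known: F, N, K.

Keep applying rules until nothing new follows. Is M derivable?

No

M would need Q (R2), but Q is never established.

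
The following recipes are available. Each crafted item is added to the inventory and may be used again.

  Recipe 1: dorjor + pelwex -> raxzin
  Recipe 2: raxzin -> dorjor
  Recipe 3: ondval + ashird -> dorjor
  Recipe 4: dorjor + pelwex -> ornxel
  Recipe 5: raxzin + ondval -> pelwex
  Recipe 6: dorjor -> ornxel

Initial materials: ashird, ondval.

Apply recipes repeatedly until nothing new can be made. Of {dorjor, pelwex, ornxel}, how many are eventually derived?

Using Recipe 3, ondval and ashird make dorjor.
dorjor -> ornxel (Recipe 6).
dorjor: reached.
pelwex would need raxzin and ondval (Recipe 5), but raxzin is never obtained.
ornxel: reached.
Reached: dorjor and ornxel — 2 of the 3.

2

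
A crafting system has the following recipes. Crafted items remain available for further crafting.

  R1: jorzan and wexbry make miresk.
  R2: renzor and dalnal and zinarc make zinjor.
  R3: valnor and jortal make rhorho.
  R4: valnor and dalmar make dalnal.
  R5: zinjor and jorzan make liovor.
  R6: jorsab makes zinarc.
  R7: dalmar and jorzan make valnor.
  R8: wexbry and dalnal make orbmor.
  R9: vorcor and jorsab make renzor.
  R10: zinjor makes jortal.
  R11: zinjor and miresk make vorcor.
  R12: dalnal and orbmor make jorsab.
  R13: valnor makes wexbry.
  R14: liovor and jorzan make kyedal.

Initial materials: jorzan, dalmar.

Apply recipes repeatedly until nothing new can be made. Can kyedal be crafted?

kyedal would need liovor and jorzan (R14), but liovor is never obtained.

No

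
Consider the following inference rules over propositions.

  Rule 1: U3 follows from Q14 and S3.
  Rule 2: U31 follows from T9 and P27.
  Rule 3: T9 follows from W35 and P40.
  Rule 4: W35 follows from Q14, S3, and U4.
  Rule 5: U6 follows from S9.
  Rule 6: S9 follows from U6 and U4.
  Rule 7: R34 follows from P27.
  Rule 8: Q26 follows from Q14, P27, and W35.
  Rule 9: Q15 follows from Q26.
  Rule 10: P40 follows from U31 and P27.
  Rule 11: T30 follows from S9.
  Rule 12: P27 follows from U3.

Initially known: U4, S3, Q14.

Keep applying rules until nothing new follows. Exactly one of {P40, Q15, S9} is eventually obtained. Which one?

From Q14, S3, and U4, Rule 4 gives W35.
Q14 and S3 hold, so U3 follows (Rule 1).
U3 holds, so P27 follows (Rule 12).
Q14, P27, and W35 hold, so Q26 follows (Rule 8).
From Q26, Rule 9 gives Q15.
S9 would need U6 and U4 (Rule 6), but U6 is never established. P40 would need U31 and P27 (Rule 10), but U31 is never established.

Q15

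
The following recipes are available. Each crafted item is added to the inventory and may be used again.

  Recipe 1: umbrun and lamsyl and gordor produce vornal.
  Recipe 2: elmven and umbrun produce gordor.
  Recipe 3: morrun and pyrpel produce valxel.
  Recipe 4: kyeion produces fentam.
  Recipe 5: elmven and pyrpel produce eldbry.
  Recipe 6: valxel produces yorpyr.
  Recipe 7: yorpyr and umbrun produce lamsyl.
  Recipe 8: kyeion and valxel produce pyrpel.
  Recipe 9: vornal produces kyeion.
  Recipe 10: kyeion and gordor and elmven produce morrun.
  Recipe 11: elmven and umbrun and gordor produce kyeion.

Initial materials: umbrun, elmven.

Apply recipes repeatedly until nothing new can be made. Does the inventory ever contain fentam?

Yes

Using Recipe 2, elmven and umbrun make gordor.
elmven and umbrun and gordor → kyeion (Recipe 11).
kyeion → fentam (Recipe 4).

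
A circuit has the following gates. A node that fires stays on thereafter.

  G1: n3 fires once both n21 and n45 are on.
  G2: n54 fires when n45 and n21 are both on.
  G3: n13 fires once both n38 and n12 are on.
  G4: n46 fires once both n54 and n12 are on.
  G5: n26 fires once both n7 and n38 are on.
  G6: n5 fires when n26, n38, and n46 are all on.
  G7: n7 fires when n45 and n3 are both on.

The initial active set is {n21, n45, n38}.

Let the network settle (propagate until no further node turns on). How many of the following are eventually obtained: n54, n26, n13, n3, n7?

n21 and n45 are on, so n3 fires (G1).
n45 and n21 are on, so n54 fires (G2).
n45 and n3 are on, so n7 fires (G7).
G5: n7 and n38 on → n26 on.
n54: reached.
n26: reached.
n13 would need n38 and n12 (G3), but n12 never turns on.
n3: reached.
n7: reached.
Reached: n54, n26, n3, and n7 — 4 of the 5.

4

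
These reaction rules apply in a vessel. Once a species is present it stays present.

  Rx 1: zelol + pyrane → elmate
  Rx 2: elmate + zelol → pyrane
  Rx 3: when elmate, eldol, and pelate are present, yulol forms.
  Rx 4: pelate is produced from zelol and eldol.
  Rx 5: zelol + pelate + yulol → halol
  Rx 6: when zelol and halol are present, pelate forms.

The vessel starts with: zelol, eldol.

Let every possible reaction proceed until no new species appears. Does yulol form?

yulol would need elmate, eldol, and pelate (Rx 3), but elmate never forms.

No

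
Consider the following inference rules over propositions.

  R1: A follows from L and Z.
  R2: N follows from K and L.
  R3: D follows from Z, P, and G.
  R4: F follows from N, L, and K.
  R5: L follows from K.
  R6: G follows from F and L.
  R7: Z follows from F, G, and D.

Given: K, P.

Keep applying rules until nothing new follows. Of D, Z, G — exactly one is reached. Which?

K holds, so L follows (R5).
From K and L, R2 gives N.
N, L, and K hold, so F follows (R4).
F and L hold, so G follows (R6).
Z would need F, G, and D (R7), but D is never established. D would need Z, P, and G (R3), but Z is never established.

G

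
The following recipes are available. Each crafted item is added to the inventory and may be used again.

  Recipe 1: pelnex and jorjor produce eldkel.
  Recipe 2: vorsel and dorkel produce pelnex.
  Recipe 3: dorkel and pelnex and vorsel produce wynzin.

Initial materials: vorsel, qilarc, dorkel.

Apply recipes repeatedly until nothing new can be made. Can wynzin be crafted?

Yes

Using Recipe 2, vorsel and dorkel make pelnex.
Using Recipe 3, dorkel, pelnex, and vorsel make wynzin.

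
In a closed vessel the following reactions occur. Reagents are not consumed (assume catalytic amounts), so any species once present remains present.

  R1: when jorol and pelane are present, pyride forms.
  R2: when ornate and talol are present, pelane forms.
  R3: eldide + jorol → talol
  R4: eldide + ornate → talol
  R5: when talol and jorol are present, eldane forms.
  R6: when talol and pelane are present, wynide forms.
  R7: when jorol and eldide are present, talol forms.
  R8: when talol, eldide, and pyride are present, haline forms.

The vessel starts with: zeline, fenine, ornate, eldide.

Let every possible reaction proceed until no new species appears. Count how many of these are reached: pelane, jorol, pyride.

1

eldide and ornate present → talol forms (R4).
ornate and talol present → pelane forms (R2).
pelane: reached.
No rule produces jorol, and it is not given.
pyride would need jorol and pelane (R1), but jorol never forms.
Reached: pelane — 1 of the 3.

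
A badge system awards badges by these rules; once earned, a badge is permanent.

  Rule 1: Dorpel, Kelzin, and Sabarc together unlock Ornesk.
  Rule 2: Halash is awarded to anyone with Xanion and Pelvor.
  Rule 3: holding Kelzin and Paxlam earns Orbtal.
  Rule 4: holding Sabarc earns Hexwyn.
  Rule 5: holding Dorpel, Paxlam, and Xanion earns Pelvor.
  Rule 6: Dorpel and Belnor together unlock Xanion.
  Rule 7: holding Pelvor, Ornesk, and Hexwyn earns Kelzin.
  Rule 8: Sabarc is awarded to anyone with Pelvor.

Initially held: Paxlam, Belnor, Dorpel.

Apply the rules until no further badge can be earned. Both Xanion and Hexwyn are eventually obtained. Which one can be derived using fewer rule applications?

Xanion: With Dorpel and Belnor, Xanion is earned (Rule 6). [1 rule application]
Hexwyn: With Dorpel and Belnor, Xanion is earned (Rule 6). With Dorpel, Paxlam, and Xanion, Pelvor is earned (Rule 5). With Pelvor, Sabarc is earned (Rule 8). With Sabarc, Hexwyn is earned (Rule 4). [4 rule applications]
Xanion needs fewer.

Xanion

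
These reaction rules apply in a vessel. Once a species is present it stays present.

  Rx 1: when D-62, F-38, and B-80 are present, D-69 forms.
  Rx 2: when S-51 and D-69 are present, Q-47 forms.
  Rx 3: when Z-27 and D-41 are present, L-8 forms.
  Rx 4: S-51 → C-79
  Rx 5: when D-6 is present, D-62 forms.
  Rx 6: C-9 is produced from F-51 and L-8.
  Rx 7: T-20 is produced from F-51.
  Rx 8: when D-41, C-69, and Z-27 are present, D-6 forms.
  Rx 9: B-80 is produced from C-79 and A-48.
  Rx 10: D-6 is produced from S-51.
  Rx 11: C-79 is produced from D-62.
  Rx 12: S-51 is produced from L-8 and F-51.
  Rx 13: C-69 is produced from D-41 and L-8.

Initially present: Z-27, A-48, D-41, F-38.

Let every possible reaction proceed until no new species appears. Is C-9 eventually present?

C-9 would need F-51 and L-8 (Rx 6), but F-51 never forms.

No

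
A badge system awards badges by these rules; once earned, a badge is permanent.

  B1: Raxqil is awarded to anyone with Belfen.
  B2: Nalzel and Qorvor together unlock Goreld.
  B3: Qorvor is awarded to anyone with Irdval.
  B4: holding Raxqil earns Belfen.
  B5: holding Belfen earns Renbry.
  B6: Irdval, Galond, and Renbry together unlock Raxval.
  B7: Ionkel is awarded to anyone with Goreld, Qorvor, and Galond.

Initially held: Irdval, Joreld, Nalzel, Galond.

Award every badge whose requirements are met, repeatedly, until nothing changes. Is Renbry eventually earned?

Renbry would need Belfen (B5), but Belfen is never earned.

No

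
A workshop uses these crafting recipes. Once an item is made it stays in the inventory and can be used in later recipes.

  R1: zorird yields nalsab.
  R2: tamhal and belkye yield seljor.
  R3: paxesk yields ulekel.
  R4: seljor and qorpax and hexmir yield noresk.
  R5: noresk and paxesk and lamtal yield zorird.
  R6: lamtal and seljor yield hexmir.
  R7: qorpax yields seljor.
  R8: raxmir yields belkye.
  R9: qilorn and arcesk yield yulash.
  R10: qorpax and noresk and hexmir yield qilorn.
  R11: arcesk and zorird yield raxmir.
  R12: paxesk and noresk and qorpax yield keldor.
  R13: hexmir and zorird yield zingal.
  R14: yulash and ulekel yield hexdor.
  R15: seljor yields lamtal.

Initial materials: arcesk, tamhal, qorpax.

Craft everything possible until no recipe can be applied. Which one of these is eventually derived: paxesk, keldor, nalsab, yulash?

Using R7, qorpax makes seljor.
seljor → lamtal (R15).
lamtal and seljor → hexmir (R6).
Using R4, seljor, qorpax, and hexmir make noresk.
qorpax and noresk and hexmir → qilorn (R10).
Using R9, qilorn and arcesk make yulash.
nalsab would need zorird (R1), but zorird is never obtained. keldor would need paxesk, noresk, and qorpax (R12), but paxesk is never obtained. No rule produces paxesk, and it is not given.

yulash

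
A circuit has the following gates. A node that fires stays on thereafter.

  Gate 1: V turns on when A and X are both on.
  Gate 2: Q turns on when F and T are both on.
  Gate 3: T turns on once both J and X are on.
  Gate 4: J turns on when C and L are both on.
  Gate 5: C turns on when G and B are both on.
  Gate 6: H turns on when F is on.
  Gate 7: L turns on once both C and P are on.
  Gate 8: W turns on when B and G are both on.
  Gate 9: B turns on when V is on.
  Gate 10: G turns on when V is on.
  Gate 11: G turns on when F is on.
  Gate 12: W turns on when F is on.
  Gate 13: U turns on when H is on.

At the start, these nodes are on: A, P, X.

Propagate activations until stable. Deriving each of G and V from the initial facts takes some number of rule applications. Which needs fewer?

V

V: A and X are on, so V turns on (Gate 1). [1 rule application]
G: Gate 1: A and X on → V on. V is on, so G turns on (Gate 10). [2 rule applications]
V needs fewer.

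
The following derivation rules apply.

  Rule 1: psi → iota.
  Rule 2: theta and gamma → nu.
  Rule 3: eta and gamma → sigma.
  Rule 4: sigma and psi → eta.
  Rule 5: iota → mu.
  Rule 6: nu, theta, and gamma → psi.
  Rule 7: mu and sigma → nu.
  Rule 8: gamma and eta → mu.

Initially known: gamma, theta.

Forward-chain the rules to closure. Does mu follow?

From theta and gamma, Rule 2 gives nu.
nu, theta, and gamma hold, so psi follows (Rule 6).
From psi, Rule 1 gives iota.
From iota, Rule 5 gives mu.

Yes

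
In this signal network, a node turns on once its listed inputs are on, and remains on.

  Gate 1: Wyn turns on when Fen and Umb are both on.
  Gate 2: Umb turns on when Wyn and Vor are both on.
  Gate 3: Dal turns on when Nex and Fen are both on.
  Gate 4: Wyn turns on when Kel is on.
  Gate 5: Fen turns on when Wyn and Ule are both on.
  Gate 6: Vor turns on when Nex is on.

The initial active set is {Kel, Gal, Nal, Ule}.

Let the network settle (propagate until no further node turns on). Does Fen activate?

Kel is on, so Wyn turns on (Gate 4).
Gate 5: Wyn and Ule on → Fen on.

Yes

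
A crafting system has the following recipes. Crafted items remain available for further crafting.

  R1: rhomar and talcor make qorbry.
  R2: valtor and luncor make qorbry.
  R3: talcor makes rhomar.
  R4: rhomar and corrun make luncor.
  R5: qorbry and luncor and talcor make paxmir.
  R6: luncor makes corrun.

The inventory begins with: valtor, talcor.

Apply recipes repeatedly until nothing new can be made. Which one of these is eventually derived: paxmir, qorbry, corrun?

Using R3, talcor makes rhomar.
rhomar and talcor → qorbry (R1).
paxmir would need qorbry, luncor, and talcor (R5), but luncor is never obtained. corrun would need luncor (R6), but luncor is never obtained.

qorbry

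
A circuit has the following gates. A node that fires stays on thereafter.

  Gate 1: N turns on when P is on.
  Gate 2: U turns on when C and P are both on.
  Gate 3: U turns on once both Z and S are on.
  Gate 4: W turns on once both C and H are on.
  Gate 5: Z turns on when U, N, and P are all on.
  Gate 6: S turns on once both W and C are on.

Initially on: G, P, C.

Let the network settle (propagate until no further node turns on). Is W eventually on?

No

W would need C and H (Gate 4), but H never turns on.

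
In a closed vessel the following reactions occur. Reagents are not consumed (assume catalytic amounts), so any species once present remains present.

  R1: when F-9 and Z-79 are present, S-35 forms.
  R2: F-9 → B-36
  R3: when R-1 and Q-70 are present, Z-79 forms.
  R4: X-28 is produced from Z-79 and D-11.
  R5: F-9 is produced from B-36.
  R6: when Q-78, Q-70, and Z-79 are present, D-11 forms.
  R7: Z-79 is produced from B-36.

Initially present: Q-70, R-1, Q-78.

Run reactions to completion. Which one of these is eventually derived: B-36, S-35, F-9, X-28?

X-28

R-1 and Q-70 present → Z-79 forms (R3).
Q-78, Q-70, and Z-79 present → D-11 forms (R6).
Z-79 and D-11 present → X-28 forms (R4).
B-36 would need F-9 (R2), but F-9 never forms. S-35 would need F-9 and Z-79 (R1), but F-9 never forms. F-9 would need B-36 (R5), but B-36 never forms.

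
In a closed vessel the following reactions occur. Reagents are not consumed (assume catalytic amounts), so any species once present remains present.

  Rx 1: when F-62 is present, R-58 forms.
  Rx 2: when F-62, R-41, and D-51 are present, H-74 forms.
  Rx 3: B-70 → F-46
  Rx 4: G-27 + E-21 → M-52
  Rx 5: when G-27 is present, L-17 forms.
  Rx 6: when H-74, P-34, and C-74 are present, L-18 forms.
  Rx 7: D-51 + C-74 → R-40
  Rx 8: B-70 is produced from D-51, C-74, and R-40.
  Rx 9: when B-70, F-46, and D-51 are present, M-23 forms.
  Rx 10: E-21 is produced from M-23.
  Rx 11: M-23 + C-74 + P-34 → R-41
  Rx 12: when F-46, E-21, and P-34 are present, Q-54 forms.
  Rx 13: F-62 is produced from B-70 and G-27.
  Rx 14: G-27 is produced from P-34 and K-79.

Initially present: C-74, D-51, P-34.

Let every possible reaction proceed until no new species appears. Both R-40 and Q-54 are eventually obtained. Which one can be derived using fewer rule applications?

R-40: D-51 and C-74 present → R-40 forms (Rx 7). [1 rule application]
Q-54: D-51 and C-74 present → R-40 forms (Rx 7). D-51, C-74, and R-40 present → B-70 forms (Rx 8). B-70 present → F-46 forms (Rx 3). B-70, F-46, and D-51 present → M-23 forms (Rx 9). M-23 present → E-21 forms (Rx 10). F-46, E-21, and P-34 present → Q-54 forms (Rx 12). [6 rule applications]
R-40 needs fewer.

R-40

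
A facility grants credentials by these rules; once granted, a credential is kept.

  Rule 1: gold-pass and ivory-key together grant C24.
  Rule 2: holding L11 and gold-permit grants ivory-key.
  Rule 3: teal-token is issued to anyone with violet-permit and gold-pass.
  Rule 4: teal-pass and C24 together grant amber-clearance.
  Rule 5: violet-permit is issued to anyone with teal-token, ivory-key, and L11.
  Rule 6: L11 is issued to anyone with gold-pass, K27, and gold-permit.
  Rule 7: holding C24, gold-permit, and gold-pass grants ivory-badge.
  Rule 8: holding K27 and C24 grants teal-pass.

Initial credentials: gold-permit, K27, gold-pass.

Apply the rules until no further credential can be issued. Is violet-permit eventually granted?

No

violet-permit would need teal-token, ivory-key, and L11 (Rule 5), but teal-token is never granted.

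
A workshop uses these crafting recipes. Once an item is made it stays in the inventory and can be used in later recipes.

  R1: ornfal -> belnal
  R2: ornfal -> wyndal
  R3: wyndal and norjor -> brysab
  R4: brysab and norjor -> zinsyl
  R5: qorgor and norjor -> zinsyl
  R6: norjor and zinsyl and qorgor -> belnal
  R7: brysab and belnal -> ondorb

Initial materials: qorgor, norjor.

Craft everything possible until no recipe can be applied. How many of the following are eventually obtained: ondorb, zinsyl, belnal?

qorgor and norjor -> zinsyl (R5).
Using R6, norjor, zinsyl, and qorgor make belnal.
ondorb would need brysab and belnal (R7), but brysab is never obtained.
zinsyl: reached.
belnal: reached.
Reached: zinsyl and belnal — 2 of the 3.

2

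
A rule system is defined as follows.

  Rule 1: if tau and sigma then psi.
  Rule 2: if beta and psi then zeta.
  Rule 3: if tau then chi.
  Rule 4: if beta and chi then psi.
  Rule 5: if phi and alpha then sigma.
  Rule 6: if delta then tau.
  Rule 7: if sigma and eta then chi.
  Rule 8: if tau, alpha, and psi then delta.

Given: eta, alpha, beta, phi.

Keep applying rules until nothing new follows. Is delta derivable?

delta would need tau, alpha, and psi (Rule 8), but tau is never established.

No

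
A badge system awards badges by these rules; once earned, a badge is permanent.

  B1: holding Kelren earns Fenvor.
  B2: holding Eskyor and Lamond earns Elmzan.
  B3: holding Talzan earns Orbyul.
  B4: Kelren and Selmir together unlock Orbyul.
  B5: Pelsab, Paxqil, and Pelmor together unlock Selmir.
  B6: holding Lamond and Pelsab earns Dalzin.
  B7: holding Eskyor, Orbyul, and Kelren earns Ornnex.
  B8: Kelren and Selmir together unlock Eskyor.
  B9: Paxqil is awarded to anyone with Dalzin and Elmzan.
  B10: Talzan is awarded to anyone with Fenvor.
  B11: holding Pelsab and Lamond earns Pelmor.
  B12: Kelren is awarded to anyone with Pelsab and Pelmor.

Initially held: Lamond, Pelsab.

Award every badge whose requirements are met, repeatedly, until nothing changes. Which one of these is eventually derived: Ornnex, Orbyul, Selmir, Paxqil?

With Pelsab and Lamond, Pelmor is earned (B11).
With Pelsab and Pelmor, Kelren is earned (B12).
With Kelren, Fenvor is earned (B1).
With Fenvor, Talzan is earned (B10).
With Talzan, Orbyul is earned (B3).
Paxqil would need Dalzin and Elmzan (B9), but Elmzan is never earned. Selmir would need Pelsab, Paxqil, and Pelmor (B5), but Paxqil is never earned. Ornnex would need Eskyor, Orbyul, and Kelren (B7), but Eskyor is never earned.

Orbyul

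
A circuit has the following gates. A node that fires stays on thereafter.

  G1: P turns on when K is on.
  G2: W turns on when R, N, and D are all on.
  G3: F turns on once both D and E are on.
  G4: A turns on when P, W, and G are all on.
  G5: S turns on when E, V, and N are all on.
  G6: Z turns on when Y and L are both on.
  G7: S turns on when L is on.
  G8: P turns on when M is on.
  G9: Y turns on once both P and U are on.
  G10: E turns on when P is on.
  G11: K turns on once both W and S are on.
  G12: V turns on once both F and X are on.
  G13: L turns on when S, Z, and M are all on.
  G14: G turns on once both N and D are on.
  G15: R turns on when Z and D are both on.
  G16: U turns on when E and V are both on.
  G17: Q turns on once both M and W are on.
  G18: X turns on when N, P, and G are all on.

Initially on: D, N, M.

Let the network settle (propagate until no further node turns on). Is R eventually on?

No

R would need Z and D (G15), but Z never turns on.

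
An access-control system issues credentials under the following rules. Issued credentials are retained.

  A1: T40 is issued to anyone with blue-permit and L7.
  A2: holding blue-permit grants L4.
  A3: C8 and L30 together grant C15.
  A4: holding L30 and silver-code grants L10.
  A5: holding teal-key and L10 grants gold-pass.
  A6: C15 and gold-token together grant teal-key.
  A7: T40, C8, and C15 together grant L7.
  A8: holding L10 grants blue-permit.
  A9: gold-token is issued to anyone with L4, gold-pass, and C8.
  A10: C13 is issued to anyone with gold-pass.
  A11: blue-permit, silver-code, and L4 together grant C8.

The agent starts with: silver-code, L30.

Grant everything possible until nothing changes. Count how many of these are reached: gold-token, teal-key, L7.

0

gold-token would need L4, gold-pass, and C8 (A9), but gold-pass is never granted.
teal-key would need C15 and gold-token (A6), but gold-token is never granted.
L7 would need T40, C8, and C15 (A7), but T40 is never granted.
None of the 3 are reached.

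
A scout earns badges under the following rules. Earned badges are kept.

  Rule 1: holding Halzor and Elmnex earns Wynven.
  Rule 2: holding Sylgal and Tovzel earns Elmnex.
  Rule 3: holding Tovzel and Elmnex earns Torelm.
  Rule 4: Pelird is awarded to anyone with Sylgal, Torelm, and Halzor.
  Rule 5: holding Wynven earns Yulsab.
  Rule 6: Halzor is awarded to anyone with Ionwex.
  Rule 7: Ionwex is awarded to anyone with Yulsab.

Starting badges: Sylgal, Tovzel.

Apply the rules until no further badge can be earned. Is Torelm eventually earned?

Yes

With Sylgal and Tovzel, Elmnex is earned (Rule 2).
With Tovzel and Elmnex, Torelm is earned (Rule 3).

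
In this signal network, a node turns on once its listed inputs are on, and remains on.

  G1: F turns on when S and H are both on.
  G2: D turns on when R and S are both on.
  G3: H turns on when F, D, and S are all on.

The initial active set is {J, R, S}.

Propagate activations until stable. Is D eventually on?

Yes

R and S are on, so D turns on (G2).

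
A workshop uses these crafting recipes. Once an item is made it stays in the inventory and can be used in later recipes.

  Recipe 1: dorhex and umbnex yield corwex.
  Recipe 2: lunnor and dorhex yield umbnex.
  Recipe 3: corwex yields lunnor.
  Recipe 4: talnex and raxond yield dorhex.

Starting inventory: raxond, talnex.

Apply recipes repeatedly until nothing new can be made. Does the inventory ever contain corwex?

No

corwex would need dorhex and umbnex (Recipe 1), but umbnex is never obtained.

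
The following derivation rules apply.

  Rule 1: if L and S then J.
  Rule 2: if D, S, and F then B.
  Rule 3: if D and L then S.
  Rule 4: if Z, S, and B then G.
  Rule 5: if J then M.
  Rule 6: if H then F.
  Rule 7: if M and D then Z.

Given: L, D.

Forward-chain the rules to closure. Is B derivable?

B would need D, S, and F (Rule 2), but F is never established.

No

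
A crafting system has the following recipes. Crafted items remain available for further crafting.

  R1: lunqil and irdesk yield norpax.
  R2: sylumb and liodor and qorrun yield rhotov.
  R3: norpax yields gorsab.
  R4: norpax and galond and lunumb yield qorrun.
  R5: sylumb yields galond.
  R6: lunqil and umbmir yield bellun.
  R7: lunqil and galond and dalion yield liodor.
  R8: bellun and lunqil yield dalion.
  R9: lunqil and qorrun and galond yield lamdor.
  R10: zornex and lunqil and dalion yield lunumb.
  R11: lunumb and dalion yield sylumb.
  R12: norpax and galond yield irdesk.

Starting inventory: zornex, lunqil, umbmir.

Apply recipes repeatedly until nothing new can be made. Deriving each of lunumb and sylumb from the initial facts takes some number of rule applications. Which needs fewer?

lunumb: lunqil and umbmir → bellun (R6). Using R8, bellun and lunqil make dalion. Using R10, zornex, lunqil, and dalion make lunumb. [3 rule applications]
sylumb: lunqil and umbmir → bellun (R6). Using R8, bellun and lunqil make dalion. zornex and lunqil and dalion → lunumb (R10). Using R11, lunumb and dalion make sylumb. [4 rule applications]
lunumb needs fewer.

lunumb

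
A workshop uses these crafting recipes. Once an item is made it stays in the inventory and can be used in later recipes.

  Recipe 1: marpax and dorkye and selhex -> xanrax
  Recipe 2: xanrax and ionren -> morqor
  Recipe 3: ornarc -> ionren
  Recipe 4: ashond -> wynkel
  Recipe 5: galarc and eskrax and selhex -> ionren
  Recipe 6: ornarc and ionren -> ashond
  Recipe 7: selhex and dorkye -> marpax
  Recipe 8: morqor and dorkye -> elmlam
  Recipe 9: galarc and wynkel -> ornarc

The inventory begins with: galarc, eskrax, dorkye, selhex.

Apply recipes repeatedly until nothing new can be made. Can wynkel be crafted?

wynkel would need ashond (Recipe 4), but ashond is never obtained.

No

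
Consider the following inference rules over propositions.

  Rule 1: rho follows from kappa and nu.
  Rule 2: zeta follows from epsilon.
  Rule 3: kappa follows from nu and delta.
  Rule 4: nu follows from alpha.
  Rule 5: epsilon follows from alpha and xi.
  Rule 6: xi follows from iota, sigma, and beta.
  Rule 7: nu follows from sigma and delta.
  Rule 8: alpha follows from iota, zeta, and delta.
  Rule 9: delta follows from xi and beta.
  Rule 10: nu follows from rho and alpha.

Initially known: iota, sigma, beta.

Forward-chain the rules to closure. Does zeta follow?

No

zeta would need epsilon (Rule 2), but epsilon is never established.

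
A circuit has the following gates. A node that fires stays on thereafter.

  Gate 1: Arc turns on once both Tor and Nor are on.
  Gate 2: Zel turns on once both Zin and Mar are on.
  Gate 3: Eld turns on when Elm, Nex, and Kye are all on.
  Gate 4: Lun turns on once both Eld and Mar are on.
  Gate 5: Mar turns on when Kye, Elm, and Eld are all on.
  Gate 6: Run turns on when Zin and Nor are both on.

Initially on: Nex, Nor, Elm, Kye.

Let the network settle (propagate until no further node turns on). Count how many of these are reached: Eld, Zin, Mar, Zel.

2

Gate 3: Elm, Nex, and Kye on → Eld on.
Kye, Elm, and Eld are on, so Mar turns on (Gate 5).
Eld: reached.
No rule produces Zin, and it is not given.
Mar: reached.
Zel would need Zin and Mar (Gate 2), but Zin never turns on.
Reached: Eld and Mar — 2 of the 4.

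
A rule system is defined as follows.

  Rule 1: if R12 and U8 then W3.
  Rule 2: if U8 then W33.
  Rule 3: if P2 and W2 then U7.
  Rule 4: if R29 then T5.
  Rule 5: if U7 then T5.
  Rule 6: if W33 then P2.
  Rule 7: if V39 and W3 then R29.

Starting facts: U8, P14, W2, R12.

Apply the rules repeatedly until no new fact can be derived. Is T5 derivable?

U8 holds, so W33 follows (Rule 2).
From W33, Rule 6 gives P2.
P2 and W2 hold, so U7 follows (Rule 3).
From U7, Rule 5 gives T5.

Yes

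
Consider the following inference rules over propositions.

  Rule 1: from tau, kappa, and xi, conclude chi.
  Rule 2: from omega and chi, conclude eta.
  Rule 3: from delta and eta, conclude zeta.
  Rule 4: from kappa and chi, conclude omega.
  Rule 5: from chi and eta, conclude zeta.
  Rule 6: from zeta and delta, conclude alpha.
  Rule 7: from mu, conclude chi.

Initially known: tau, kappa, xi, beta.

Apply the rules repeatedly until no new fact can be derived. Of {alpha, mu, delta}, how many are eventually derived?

0

alpha would need zeta and delta (Rule 6), but delta is never established.
No rule produces mu, and it is not given.
No rule produces delta, and it is not given.
None of the 3 are reached.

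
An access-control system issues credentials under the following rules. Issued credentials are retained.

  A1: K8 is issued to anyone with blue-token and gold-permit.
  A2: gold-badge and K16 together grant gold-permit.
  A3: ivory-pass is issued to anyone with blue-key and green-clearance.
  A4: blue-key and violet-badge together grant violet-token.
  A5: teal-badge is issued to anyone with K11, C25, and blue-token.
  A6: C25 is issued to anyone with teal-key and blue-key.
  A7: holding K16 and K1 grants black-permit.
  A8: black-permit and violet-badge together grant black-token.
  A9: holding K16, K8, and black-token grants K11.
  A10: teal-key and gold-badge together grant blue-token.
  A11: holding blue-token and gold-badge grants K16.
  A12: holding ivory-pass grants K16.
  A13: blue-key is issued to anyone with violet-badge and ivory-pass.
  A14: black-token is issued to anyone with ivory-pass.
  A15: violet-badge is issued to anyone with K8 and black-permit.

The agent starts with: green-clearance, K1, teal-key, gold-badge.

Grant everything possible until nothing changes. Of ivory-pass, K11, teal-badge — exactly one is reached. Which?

Holding teal-key and gold-badge grants blue-token (A10).
Holding blue-token and gold-badge grants K16 (A11).
Holding gold-badge and K16 grants gold-permit (A2).
Holding K16 and K1 grants black-permit (A7).
Holding blue-token and gold-permit grants K8 (A1).
Holding K8 and black-permit grants violet-badge (A15).
Holding black-permit and violet-badge grants black-token (A8).
Holding K16, K8, and black-token grants K11 (A9).
ivory-pass would need blue-key and green-clearance (A3), but blue-key is never granted. teal-badge would need K11, C25, and blue-token (A5), but C25 is never granted.

K11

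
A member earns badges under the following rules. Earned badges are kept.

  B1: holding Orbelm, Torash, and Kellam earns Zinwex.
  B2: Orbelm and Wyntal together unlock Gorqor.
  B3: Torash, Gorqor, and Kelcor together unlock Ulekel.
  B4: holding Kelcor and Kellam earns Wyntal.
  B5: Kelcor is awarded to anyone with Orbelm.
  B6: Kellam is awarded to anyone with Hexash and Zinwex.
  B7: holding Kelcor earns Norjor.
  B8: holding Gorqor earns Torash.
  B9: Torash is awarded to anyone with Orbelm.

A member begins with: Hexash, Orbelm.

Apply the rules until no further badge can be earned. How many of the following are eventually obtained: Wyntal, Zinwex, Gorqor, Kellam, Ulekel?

0

Wyntal would need Kelcor and Kellam (B4), but Kellam is never earned.
Zinwex would need Orbelm, Torash, and Kellam (B1), but Kellam is never earned.
Gorqor would need Orbelm and Wyntal (B2), but Wyntal is never earned.
Kellam would need Hexash and Zinwex (B6), but Zinwex is never earned.
Ulekel would need Torash, Gorqor, and Kelcor (B3), but Gorqor is never earned.
None of the 5 are reached.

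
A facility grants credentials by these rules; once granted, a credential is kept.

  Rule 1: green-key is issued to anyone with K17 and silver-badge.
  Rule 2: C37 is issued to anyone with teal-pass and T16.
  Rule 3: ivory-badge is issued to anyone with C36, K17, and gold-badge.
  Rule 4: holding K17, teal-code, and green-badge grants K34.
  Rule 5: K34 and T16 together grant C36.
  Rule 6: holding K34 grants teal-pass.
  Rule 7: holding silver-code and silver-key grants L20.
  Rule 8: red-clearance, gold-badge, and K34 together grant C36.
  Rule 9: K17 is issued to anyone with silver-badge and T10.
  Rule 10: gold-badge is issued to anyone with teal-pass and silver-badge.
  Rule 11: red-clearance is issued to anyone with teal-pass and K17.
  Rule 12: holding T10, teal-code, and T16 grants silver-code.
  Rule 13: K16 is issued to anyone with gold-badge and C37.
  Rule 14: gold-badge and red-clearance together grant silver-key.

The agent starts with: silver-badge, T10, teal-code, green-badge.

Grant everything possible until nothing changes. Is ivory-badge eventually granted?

Holding silver-badge and T10 grants K17 (Rule 9).
Holding K17, teal-code, and green-badge grants K34 (Rule 4).
Holding K34 grants teal-pass (Rule 6).
Holding teal-pass and silver-badge grants gold-badge (Rule 10).
Holding teal-pass and K17 grants red-clearance (Rule 11).
Holding red-clearance, gold-badge, and K34 grants C36 (Rule 8).
Holding C36, K17, and gold-badge grants ivory-badge (Rule 3).

Yes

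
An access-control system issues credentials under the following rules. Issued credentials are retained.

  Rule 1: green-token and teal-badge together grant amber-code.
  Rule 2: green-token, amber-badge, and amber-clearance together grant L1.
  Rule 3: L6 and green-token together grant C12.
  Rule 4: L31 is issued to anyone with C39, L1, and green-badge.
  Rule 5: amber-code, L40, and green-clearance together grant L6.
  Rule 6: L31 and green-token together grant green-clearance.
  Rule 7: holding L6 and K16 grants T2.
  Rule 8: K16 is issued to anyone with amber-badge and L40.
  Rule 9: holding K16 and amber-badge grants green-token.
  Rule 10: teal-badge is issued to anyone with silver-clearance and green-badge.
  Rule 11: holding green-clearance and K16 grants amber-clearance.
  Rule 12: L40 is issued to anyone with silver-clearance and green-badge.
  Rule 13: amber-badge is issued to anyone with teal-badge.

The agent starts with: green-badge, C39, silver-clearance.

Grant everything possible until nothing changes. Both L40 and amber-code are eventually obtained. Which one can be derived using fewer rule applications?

L40

L40: Holding silver-clearance and green-badge grants L40 (Rule 12). [1 rule application]
amber-code: Holding silver-clearance and green-badge grants L40 (Rule 12). Holding silver-clearance and green-badge grants teal-badge (Rule 10). Holding teal-badge grants amber-badge (Rule 13). Holding amber-badge and L40 grants K16 (Rule 8). Holding K16 and amber-badge grants green-token (Rule 9). Holding green-token and teal-badge grants amber-code (Rule 1). [6 rule applications]
L40 needs fewer.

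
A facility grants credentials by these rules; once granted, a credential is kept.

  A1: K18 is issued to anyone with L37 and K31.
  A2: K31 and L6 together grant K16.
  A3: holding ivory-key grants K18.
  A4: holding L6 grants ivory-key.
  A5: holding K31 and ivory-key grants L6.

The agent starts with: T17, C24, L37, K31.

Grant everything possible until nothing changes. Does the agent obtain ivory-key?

ivory-key would need L6 (A4), but L6 is never granted.

No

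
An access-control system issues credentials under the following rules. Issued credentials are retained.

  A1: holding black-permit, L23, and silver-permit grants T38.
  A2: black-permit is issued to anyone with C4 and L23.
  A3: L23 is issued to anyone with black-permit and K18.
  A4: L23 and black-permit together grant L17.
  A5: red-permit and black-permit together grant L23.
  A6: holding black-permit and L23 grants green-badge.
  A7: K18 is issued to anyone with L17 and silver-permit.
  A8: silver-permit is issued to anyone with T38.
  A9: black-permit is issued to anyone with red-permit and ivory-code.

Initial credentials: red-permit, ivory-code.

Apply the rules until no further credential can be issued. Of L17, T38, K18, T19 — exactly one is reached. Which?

L17

Holding red-permit and ivory-code grants black-permit (A9).
Holding red-permit and black-permit grants L23 (A5).
Holding L23 and black-permit grants L17 (A4).
No rule produces T19, and it is not given. T38 would need black-permit, L23, and silver-permit (A1), but silver-permit is never granted. K18 would need L17 and silver-permit (A7), but silver-permit is never granted.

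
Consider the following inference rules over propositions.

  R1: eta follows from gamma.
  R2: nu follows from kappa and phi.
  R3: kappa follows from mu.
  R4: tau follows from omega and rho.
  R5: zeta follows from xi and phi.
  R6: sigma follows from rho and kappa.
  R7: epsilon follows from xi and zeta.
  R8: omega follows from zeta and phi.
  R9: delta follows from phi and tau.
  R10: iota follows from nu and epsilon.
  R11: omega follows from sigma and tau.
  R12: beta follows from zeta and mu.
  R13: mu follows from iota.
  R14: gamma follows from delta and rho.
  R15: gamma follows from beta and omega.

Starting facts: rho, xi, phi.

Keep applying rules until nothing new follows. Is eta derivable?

Yes

xi and phi hold, so zeta follows (R5).
From zeta and phi, R8 gives omega.
omega and rho hold, so tau follows (R4).
phi and tau hold, so delta follows (R9).
From delta and rho, R14 gives gamma.
gamma holds, so eta follows (R1).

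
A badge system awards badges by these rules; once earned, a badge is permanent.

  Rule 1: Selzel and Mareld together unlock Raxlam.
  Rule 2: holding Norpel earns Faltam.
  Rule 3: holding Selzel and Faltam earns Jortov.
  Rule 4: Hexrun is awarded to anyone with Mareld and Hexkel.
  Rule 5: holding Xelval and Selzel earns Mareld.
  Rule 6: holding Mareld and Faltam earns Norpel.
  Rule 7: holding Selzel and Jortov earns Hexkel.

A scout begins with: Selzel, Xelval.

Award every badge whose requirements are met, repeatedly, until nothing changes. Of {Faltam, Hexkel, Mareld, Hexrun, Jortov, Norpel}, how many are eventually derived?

1

With Xelval and Selzel, Mareld is earned (Rule 5).
Faltam would need Norpel (Rule 2), but Norpel is never earned.
Hexkel would need Selzel and Jortov (Rule 7), but Jortov is never earned.
Mareld: reached.
Hexrun would need Mareld and Hexkel (Rule 4), but Hexkel is never earned.
Jortov would need Selzel and Faltam (Rule 3), but Faltam is never earned.
Norpel would need Mareld and Faltam (Rule 6), but Faltam is never earned.
Reached: Mareld — 1 of the 6.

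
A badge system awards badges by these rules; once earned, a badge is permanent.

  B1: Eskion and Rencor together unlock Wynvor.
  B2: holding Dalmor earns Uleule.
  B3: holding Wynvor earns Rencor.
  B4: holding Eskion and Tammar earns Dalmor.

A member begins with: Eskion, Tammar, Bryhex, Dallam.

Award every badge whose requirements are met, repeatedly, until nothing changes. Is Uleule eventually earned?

Yes

With Eskion and Tammar, Dalmor is earned (B4).
With Dalmor, Uleule is earned (B2).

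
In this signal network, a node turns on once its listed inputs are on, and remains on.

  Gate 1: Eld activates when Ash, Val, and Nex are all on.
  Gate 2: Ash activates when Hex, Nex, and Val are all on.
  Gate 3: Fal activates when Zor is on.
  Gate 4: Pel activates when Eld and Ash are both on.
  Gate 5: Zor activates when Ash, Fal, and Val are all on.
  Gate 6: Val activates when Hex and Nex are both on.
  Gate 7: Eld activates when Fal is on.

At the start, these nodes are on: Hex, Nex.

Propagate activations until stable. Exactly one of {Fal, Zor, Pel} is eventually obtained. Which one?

Pel

Gate 6: Hex and Nex on → Val on.
Gate 2: Hex, Nex, and Val on → Ash on.
Ash, Val, and Nex are on, so Eld activates (Gate 1).
Gate 4: Eld and Ash on → Pel on.
Fal would need Zor (Gate 3), but Zor never turns on. Zor would need Ash, Fal, and Val (Gate 5), but Fal never turns on.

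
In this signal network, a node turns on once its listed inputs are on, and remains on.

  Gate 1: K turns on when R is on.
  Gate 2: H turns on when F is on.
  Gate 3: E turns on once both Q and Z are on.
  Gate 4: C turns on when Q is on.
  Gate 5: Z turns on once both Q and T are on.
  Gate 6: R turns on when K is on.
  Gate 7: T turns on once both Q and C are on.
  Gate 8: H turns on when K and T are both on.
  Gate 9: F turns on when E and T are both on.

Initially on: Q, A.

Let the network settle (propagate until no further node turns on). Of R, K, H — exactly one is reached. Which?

Gate 4: Q on → C on.
Q and C are on, so T turns on (Gate 7).
Gate 5: Q and T on → Z on.
Q and Z are on, so E turns on (Gate 3).
Gate 9: E and T on → F on.
Gate 2: F on → H on.
R would need K (Gate 6), but K never turns on. K would need R (Gate 1), but R never turns on.

H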